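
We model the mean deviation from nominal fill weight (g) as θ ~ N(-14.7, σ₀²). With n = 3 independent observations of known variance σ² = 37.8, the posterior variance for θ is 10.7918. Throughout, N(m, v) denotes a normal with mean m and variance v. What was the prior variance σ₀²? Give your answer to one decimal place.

For the Normal–Normal model with known σ², precisions add: τ_n = τ₀ + n/σ².
So 1/σ₀² = 1/10.7918 − 3/37.8 = 0.092663 − 0.079365 = 0.013298.
Hence σ₀² = 1/0.013298 ≈ 75.2.

σ₀² = 75.2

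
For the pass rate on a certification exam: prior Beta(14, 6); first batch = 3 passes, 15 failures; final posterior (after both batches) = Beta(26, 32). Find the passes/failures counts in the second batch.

Because Beta–binomial updating is additive in the counts, the combined data contributed (α_post−α_prior, β_post−β_prior) successes and failures.
Total across both batches: 26−14=12 passes, 32−6=26 failures.
Subtract the first batch: 12−3=9 passes and 26−15=11 failures.

9 passes and 11 failures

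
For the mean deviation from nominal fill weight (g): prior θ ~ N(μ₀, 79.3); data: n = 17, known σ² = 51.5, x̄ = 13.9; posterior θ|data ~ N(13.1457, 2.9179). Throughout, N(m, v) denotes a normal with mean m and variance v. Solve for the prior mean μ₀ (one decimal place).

With known observation variance, the Normal–Normal posterior has precision τ_n = τ₀ + n/σ² and mean μ_n = (τ₀μ₀ + (n/σ²)x̄)/τ_n.
Here τ₀ = 1/79.3 = 0.012610 and τ_data = 17/51.5 = 0.330097, so τ_n = 0.342707.
Rearranging for μ₀: μ₀ = (μ_n·τ_n − τ_data·x̄)/τ₀ = (13.1457·0.342707 − 0.330097·13.9) / 0.012610 = -0.083225/0.012610 ≈ -6.6.

μ₀ = -6.6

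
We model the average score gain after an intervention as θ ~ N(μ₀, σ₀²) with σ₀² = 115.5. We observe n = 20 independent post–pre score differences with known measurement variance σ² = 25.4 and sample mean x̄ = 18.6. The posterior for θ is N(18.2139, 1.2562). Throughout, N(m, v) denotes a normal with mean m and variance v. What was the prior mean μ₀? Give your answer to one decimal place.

μ₀ = -16.9

With known observation variance, the Normal–Normal posterior has precision τ_n = τ₀ + n/σ² and mean μ_n = (τ₀μ₀ + (n/σ²)x̄)/τ_n.
Here τ₀ = 1/115.5 = 0.008658 and τ_data = 20/25.4 = 0.787402, so τ_n = 0.796060.
Rearranging for μ₀: μ₀ = (μ_n·τ_n − τ_data·x̄)/τ₀ = (18.2139·0.796060 − 0.787402·18.6) / 0.008658 = -0.146320/0.008658 ≈ -16.9.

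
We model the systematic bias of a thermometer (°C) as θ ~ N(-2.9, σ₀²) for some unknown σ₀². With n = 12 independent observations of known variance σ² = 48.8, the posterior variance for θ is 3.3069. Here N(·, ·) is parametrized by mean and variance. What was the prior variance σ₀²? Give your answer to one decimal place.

σ₀² = 17.7

Posterior precision equals prior precision plus data precision: 1/σ_n² = 1/σ₀² + n/σ².
So 1/σ₀² = 1/3.3069 − 12/48.8 = 0.302398 − 0.245902 = 0.056496.
Hence σ₀² = 1/0.056496 ≈ 17.7.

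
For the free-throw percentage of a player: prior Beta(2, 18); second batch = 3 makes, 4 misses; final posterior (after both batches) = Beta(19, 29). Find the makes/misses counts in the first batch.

Sequential conjugate updates are equivalent to a single update on the pooled data, so total successes = posterior α − prior α and total failures = posterior β − prior β.
Total across both batches: 19−2=17 makes, 29−18=11 misses.
Subtract the second batch: 17−3=14 makes and 11−4=7 misses.

14 makes and 7 misses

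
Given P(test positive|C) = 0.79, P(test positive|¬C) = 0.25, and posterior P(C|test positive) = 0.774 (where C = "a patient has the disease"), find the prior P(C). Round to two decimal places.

In odds form, posterior odds = prior odds × likelihood ratio, so prior odds = posterior odds ÷ LR.
Posterior odds = 0.774/(1−0.774) = 3.4248. LR = 0.79/0.25 = 3.1600.
Prior odds = 3.4248/3.1600 = 1.0838, so P(C) = 1.0838/(1+1.0838) ≈ 0.52.

P(C) = 0.52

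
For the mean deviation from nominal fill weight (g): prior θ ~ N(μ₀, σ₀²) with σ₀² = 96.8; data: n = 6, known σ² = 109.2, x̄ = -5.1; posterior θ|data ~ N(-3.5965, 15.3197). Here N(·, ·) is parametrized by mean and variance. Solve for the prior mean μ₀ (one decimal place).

μ₀ = 4.4

The posterior mean is a precision-weighted average: μ_n = (τ₀μ₀ + τ_data·x̄)/(τ₀+τ_data), with τ₀=1/σ₀² and τ_data=n/σ².
Here τ₀ = 1/96.8 = 0.010331 and τ_data = 6/109.2 = 0.054945, so τ_n = 0.065276.
Rearranging for μ₀: μ₀ = (μ_n·τ_n − τ_data·x̄)/τ₀ = (-3.5965·0.065276 − 0.054945·-5.1) / 0.010331 = 0.045454/0.010331 ≈ 4.4.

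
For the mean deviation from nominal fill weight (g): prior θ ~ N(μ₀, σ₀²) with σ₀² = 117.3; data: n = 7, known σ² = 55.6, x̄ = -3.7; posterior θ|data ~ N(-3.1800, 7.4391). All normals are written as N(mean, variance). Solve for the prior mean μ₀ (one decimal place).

The posterior mean is a precision-weighted average: μ_n = (τ₀μ₀ + τ_data·x̄)/(τ₀+τ_data), with τ₀=1/σ₀² and τ_data=n/σ².
Here τ₀ = 1/117.3 = 0.008525 and τ_data = 7/55.6 = 0.125899, so τ_n = 0.134424.
Rearranging for μ₀: μ₀ = (μ_n·τ_n − τ_data·x̄)/τ₀ = (-3.1800·0.134424 − 0.125899·-3.7) / 0.008525 = 0.038358/0.008525 ≈ 4.5.

μ₀ = 4.5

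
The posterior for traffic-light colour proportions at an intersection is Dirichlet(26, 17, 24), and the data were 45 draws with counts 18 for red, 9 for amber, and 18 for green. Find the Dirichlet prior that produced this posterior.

Dirichlet(8, 8, 6)

For a Dirichlet(α) prior with multinomial counts c, the posterior is Dirichlet(α + c) componentwise.
Subtract each count from the matching posterior parameter: 26−18=8, 17−9=8, 24−18=6.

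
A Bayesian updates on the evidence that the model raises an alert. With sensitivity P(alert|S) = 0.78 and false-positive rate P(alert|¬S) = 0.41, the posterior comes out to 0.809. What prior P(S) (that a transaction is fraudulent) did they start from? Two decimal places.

In odds form, posterior odds = prior odds × likelihood ratio, so prior odds = posterior odds ÷ LR.
Posterior odds = 0.809/(1−0.809) = 4.2356. LR = 0.78/0.41 = 1.9024.
Prior odds = 4.2356/1.9024 = 2.2265, so P(S) = 2.2265/(1+2.2265) ≈ 0.69.

P(S) = 0.69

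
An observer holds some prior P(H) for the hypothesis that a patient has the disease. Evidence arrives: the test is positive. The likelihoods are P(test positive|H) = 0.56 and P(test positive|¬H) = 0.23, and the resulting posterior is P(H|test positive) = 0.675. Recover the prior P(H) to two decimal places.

P(H) = 0.46

In odds form, posterior odds = prior odds × likelihood ratio, so prior odds = posterior odds ÷ LR.
Posterior odds = 0.675/(1−0.675) = 2.0769. LR = 0.56/0.23 = 2.4348.
Prior odds = 2.0769/2.4348 = 0.8530, so P(H) = 0.8530/(1+0.8530) ≈ 0.46.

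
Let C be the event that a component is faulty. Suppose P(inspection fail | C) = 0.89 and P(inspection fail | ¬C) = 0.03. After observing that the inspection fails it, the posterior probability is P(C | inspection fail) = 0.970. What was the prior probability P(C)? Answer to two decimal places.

Bayes' rule in odds form gives O(C|E) = O(C)·[P(E|C)/P(E|¬C)], hence O(C) = O(C|E)/LR.
Posterior odds = 0.970/(1−0.970) = 32.3333. LR = 0.89/0.03 = 29.6667.
Prior odds = 32.3333/29.6667 = 1.0899, so P(C) = 1.0899/(1+1.0899) ≈ 0.52.

P(C) = 0.52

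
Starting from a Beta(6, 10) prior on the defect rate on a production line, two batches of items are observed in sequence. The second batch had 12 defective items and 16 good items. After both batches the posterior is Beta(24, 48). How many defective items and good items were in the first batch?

Sequential conjugate updates are equivalent to a single update on the pooled data, so total successes = posterior α − prior α and total failures = posterior β − prior β.
Total across both batches: 24−6=18 defective items, 48−10=38 good items.
Subtract the second batch: 18−12=6 defective items and 38−16=22 good items.

6 defective items and 22 good items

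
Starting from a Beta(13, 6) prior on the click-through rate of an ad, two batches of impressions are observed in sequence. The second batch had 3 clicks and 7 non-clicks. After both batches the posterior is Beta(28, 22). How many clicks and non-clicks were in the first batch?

Sequential conjugate updates are equivalent to a single update on the pooled data, so total successes = posterior α − prior α and total failures = posterior β − prior β.
Total across both batches: 28−13=15 clicks, 22−6=16 non-clicks.
Subtract the second batch: 15−3=12 clicks and 16−7=9 non-clicks.

12 clicks and 9 non-clicks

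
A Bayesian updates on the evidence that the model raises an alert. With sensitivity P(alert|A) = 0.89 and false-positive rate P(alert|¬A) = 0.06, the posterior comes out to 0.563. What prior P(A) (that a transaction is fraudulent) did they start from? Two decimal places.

Bayes' rule in odds form gives O(A|E) = O(A)·[P(E|A)/P(E|¬A)], hence O(A) = O(A|E)/LR.
Posterior odds = 0.563/(1−0.563) = 1.2883. LR = 0.89/0.06 = 14.8333.
Prior odds = 1.2883/14.8333 = 0.0869, so P(A) = 0.0869/(1+0.0869) ≈ 0.08.

P(A) = 0.08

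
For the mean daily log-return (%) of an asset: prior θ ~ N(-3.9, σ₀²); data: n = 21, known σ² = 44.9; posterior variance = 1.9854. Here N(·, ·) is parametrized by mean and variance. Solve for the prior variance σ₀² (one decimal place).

Posterior precision equals prior precision plus data precision: 1/σ_n² = 1/σ₀² + n/σ².
So 1/σ₀² = 1/1.9854 − 21/44.9 = 0.503677 − 0.467706 = 0.035971.
Hence σ₀² = 1/0.035971 ≈ 27.8.

σ₀² = 27.8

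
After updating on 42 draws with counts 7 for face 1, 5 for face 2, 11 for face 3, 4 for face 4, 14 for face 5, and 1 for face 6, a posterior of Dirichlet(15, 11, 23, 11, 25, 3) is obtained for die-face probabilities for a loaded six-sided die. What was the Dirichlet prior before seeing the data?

Dirichlet(8, 6, 12, 7, 11, 2)

For a Dirichlet(α) prior with multinomial counts c, the posterior is Dirichlet(α + c) componentwise.
Subtract each count from the matching posterior parameter: 15−7=8, 11−5=6, 23−11=12, 11−4=7, 25−14=11, 3−1=2.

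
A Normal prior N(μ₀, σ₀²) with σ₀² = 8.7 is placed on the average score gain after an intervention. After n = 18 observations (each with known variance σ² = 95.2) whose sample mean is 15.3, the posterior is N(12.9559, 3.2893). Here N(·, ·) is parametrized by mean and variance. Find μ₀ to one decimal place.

μ₀ = 9.1

With known observation variance, the Normal–Normal posterior has precision τ_n = τ₀ + n/σ² and mean μ_n = (τ₀μ₀ + (n/σ²)x̄)/τ_n.
Here τ₀ = 1/8.7 = 0.114943 and τ_data = 18/95.2 = 0.189076, so τ_n = 0.304019.
Rearranging for μ₀: μ₀ = (μ_n·τ_n − τ_data·x̄)/τ₀ = (12.9559·0.304019 − 0.189076·15.3) / 0.114943 = 1.045977/0.114943 ≈ 9.1.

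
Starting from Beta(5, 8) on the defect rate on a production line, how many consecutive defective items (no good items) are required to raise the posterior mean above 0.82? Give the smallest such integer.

k = 32

After k defective items and 0 good items the posterior is Beta(5+k, 8), with mean (5+k)/(5+8+k).
Set (5+k)/(13+k) > 0.82 and solve: k > (0.82·13 − 5)/(1 − 0.82) = 31.444.
The smallest integer exceeding 31.444 is 32, and checking k=32: (37)/(45) = 0.8222 > 0.82.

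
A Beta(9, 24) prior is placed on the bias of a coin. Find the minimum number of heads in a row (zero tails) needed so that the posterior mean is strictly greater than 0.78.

k = 77

After k heads and 0 tails the posterior is Beta(9+k, 24), with mean (9+k)/(9+24+k).
Set (9+k)/(33+k) > 0.78 and solve: k > (0.78·33 − 9)/(1 − 0.78) = 76.091.
The smallest integer exceeding 76.091 is 77.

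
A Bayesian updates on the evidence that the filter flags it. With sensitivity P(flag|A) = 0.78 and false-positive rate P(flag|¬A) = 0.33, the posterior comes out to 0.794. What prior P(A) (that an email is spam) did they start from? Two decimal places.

Bayes' rule in odds form gives O(A|E) = O(A)·[P(E|A)/P(E|¬A)], hence O(A) = O(A|E)/LR.
Posterior odds = 0.794/(1−0.794) = 3.8544. LR = 0.78/0.33 = 2.3636.
Prior odds = 3.8544/2.3636 = 1.6307, so P(A) = 1.6307/(1+1.6307) ≈ 0.62.

P(A) = 0.62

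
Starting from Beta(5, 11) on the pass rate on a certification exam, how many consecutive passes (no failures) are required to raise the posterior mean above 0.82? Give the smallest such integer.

k = 46

After k passes and 0 failures the posterior is Beta(5+k, 11), with mean (5+k)/(5+11+k).
Set (5+k)/(16+k) > 0.82 and solve: k > (0.82·16 − 5)/(1 − 0.82) = 45.111.
The smallest integer exceeding 45.111 is 46, and checking k=46: (51)/(62) = 0.8226 > 0.82.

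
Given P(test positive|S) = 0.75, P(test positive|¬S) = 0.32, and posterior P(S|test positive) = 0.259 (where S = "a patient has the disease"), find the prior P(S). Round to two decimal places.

Bayes' rule in odds form gives O(S|E) = O(S)·[P(E|S)/P(E|¬S)], hence O(S) = O(S|E)/LR.
Posterior odds = 0.259/(1−0.259) = 0.3495. LR = 0.75/0.32 = 2.3438.
Prior odds = 0.3495/2.3438 = 0.1491, so P(S) = 0.1491/(1+0.1491) ≈ 0.13.

P(S) = 0.13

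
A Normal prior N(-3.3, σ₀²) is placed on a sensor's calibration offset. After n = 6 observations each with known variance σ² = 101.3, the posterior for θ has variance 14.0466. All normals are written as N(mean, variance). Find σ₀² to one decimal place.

Posterior precision equals prior precision plus data precision: 1/σ_n² = 1/σ₀² + n/σ².
So 1/σ₀² = 1/14.0466 − 6/101.3 = 0.071192 − 0.059230 = 0.011962.
Hence σ₀² = 1/0.011962 ≈ 83.6.

σ₀² = 83.6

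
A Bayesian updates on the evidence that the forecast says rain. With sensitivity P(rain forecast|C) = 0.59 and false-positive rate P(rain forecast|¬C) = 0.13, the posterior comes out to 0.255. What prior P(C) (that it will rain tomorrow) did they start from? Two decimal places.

P(C) = 0.07

In odds form, posterior odds = prior odds × likelihood ratio, so prior odds = posterior odds ÷ LR.
Posterior odds = 0.255/(1−0.255) = 0.3423. LR = 0.59/0.13 = 4.5385.
Prior odds = 0.3423/4.5385 = 0.0754, so P(C) = 0.0754/(1+0.0754) ≈ 0.07.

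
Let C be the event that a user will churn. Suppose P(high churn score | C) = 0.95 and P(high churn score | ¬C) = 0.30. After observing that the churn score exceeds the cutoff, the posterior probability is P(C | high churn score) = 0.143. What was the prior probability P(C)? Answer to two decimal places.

Bayes' rule in odds form gives O(C|E) = O(C)·[P(E|C)/P(E|¬C)], hence O(C) = O(C|E)/LR.
Posterior odds = 0.143/(1−0.143) = 0.1669. LR = 0.95/0.30 = 3.1667.
Prior odds = 0.1669/3.1667 = 0.0527, so P(C) = 0.0527/(1+0.0527) ≈ 0.05.

P(C) = 0.05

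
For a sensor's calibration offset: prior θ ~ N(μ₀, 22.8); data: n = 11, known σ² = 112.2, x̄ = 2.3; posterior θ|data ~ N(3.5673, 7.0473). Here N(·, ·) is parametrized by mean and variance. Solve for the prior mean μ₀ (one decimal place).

With known observation variance, the Normal–Normal posterior has precision τ_n = τ₀ + n/σ² and mean μ_n = (τ₀μ₀ + (n/σ²)x̄)/τ_n.
Here τ₀ = 1/22.8 = 0.043860 and τ_data = 11/112.2 = 0.098039, so τ_n = 0.141899.
Rearranging for μ₀: μ₀ = (μ_n·τ_n − τ_data·x̄)/τ₀ = (3.5673·0.141899 − 0.098039·2.3) / 0.043860 = 0.280707/0.043860 ≈ 6.4.

μ₀ = 6.4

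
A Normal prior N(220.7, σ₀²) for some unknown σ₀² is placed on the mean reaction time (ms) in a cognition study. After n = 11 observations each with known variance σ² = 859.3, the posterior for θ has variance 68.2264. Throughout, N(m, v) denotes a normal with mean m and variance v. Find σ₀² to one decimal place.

Posterior precision equals prior precision plus data precision: 1/σ_n² = 1/σ₀² + n/σ².
So 1/σ₀² = 1/68.2264 − 11/859.3 = 0.014657 − 0.012801 = 0.001856.
Hence σ₀² = 1/0.001856 ≈ 538.8.

σ₀² = 538.8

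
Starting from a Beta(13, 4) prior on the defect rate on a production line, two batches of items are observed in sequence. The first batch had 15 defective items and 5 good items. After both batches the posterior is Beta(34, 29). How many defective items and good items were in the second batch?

6 defective items and 20 good items

Because Beta–binomial updating is additive in the counts, the combined data contributed (α_post−α_prior, β_post−β_prior) successes and failures.
Total across both batches: 34−13=21 defective items, 29−4=25 good items.
Subtract the first batch: 21−15=6 defective items and 25−5=20 good items.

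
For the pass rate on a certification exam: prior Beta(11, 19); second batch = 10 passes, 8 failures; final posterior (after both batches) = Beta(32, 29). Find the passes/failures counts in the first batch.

11 passes and 2 failures

Because Beta–binomial updating is additive in the counts, the combined data contributed (α_post−α_prior, β_post−β_prior) successes and failures.
Total across both batches: 32−11=21 passes, 29−19=10 failures.
Subtract the second batch: 21−10=11 passes and 10−8=2 failures.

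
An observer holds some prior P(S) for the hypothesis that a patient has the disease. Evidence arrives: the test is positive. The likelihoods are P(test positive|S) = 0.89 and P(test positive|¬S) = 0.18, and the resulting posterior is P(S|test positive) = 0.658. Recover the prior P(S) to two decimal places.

P(S) = 0.28

Bayes' rule in odds form gives O(S|E) = O(S)·[P(E|S)/P(E|¬S)], hence O(S) = O(S|E)/LR.
Posterior odds = 0.658/(1−0.658) = 1.9240. LR = 0.89/0.18 = 4.9444.
Prior odds = 1.9240/4.9444 = 0.3891, so P(S) = 0.3891/(1+0.3891) ≈ 0.28.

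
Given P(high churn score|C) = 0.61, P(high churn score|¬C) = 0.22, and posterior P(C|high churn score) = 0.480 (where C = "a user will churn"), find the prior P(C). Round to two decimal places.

P(C) = 0.25

In odds form, posterior odds = prior odds × likelihood ratio, so prior odds = posterior odds ÷ LR.
Posterior odds = 0.480/(1−0.480) = 0.9231. LR = 0.61/0.22 = 2.7727.
Prior odds = 0.9231/2.7727 = 0.3329, so P(C) = 0.3329/(1+0.3329) ≈ 0.25.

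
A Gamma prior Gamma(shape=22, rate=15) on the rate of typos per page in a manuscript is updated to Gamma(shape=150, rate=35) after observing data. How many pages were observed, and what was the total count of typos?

A Gamma(α, β) prior (rate parametrization) on a Poisson rate with n observations summing to S gives posterior Gamma(α+S, β+n).
Matching: Σxᵢ = 150 − 22 = 128 and n = 35 − 15 = 20.

n = 20 pages with total 128 typos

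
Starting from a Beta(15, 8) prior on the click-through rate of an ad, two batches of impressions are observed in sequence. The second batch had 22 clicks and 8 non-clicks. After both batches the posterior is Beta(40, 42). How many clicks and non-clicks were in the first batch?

Because Beta–binomial updating is additive in the counts, the combined data contributed (α_post−α_prior, β_post−β_prior) successes and failures.
Total across both batches: 40−15=25 clicks, 42−8=34 non-clicks.
Subtract the second batch: 25−22=3 clicks and 34−8=26 non-clicks.

3 clicks and 26 non-clicks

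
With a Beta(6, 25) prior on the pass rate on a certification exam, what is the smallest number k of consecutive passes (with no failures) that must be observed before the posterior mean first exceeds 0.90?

k = 220

After k passes and 0 failures the posterior is Beta(6+k, 25), with mean (6+k)/(6+25+k).
Set (6+k)/(31+k) > 0.90 and solve: k > (0.90·31 − 6)/(1 − 0.90) = 219.000.
The smallest integer exceeding 219.000 is 220.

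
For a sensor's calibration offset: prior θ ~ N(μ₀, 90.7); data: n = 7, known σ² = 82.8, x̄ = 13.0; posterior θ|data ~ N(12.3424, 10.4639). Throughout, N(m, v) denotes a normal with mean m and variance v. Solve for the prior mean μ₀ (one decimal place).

The posterior mean is a precision-weighted average: μ_n = (τ₀μ₀ + τ_data·x̄)/(τ₀+τ_data), with τ₀=1/σ₀² and τ_data=n/σ².
Here τ₀ = 1/90.7 = 0.011025 and τ_data = 7/82.8 = 0.084541, so τ_n = 0.095566.
Rearranging for μ₀: μ₀ = (μ_n·τ_n − τ_data·x̄)/τ₀ = (12.3424·0.095566 − 0.084541·13.0) / 0.011025 = 0.080481/0.011025 ≈ 7.3.

μ₀ = 7.3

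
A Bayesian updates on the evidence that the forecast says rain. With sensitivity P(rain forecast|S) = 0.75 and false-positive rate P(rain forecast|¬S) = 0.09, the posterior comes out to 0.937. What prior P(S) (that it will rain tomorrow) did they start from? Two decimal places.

P(S) = 0.64

Bayes' rule in odds form gives O(S|E) = O(S)·[P(E|S)/P(E|¬S)], hence O(S) = O(S|E)/LR.
Posterior odds = 0.937/(1−0.937) = 14.8730. LR = 0.75/0.09 = 8.3333.
Prior odds = 14.8730/8.3333 = 1.7848, so P(S) = 1.7848/(1+1.7848) ≈ 0.64.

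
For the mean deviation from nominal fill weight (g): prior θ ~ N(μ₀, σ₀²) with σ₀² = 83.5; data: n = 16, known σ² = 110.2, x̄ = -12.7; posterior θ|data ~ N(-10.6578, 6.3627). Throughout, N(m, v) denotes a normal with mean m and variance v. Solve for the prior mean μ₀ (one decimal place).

μ₀ = 14.1

With known observation variance, the Normal–Normal posterior has precision τ_n = τ₀ + n/σ² and mean μ_n = (τ₀μ₀ + (n/σ²)x̄)/τ_n.
Here τ₀ = 1/83.5 = 0.011976 and τ_data = 16/110.2 = 0.145191, so τ_n = 0.157167.
Rearranging for μ₀: μ₀ = (μ_n·τ_n − τ_data·x̄)/τ₀ = (-10.6578·0.157167 − 0.145191·-12.7) / 0.011976 = 0.168871/0.011976 ≈ 14.1.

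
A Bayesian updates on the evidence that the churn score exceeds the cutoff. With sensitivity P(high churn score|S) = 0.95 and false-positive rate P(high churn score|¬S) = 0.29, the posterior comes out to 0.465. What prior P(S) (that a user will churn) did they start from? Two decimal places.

In odds form, posterior odds = prior odds × likelihood ratio, so prior odds = posterior odds ÷ LR.
Posterior odds = 0.465/(1−0.465) = 0.8692. LR = 0.95/0.29 = 3.2759.
Prior odds = 0.8692/3.2759 = 0.2653, so P(S) = 0.2653/(1+0.2653) ≈ 0.21.

P(S) = 0.21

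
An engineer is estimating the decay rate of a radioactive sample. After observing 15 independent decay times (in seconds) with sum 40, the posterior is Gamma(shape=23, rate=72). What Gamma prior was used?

Gamma(shape=8, rate=32)

For an exponential likelihood with a Gamma(α, β) prior on the rate, n observations with total T give posterior Gamma(α+n, β+T).
So α = 23 − 15 = 8 and β = 72 − 40 = 32.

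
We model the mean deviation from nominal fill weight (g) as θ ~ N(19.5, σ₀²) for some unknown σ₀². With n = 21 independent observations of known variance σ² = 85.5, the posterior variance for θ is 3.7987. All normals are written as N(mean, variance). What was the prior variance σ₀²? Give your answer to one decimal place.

For the Normal–Normal model with known σ², precisions add: τ_n = τ₀ + n/σ².
So 1/σ₀² = 1/3.7987 − 21/85.5 = 0.263248 − 0.245614 = 0.017634.
Hence σ₀² = 1/0.017634 ≈ 56.7.

σ₀² = 56.7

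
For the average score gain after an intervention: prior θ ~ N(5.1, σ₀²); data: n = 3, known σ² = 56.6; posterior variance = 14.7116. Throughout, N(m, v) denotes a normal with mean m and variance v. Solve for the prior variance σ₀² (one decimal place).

σ₀² = 66.8

For the Normal–Normal model with known σ², precisions add: τ_n = τ₀ + n/σ².
So 1/σ₀² = 1/14.7116 − 3/56.6 = 0.067974 − 0.053004 = 0.014970.
Hence σ₀² = 1/0.014970 ≈ 66.8.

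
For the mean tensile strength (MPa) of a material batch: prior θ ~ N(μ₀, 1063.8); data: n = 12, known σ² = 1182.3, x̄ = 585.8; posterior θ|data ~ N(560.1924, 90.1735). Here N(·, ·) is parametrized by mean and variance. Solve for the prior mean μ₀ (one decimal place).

With known observation variance, the Normal–Normal posterior has precision τ_n = τ₀ + n/σ² and mean μ_n = (τ₀μ₀ + (n/σ²)x̄)/τ_n.
Here τ₀ = 1/1063.8 = 0.000940 and τ_data = 12/1182.3 = 0.010150, so τ_n = 0.011090.
Rearranging for μ₀: μ₀ = (μ_n·τ_n − τ_data·x̄)/τ₀ = (560.1924·0.011090 − 0.010150·585.8) / 0.000940 = 0.266664/0.000940 ≈ 283.7.

μ₀ = 283.7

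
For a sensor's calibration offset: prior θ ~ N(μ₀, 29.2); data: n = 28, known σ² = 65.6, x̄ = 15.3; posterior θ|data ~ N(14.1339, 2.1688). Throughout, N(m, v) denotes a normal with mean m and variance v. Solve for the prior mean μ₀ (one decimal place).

With known observation variance, the Normal–Normal posterior has precision τ_n = τ₀ + n/σ² and mean μ_n = (τ₀μ₀ + (n/σ²)x̄)/τ_n.
Here τ₀ = 1/29.2 = 0.034247 and τ_data = 28/65.6 = 0.426829, so τ_n = 0.461076.
Rearranging for μ₀: μ₀ = (μ_n·τ_n − τ_data·x̄)/τ₀ = (14.1339·0.461076 − 0.426829·15.3) / 0.034247 = -0.013682/0.034247 ≈ -0.4.

μ₀ = -0.4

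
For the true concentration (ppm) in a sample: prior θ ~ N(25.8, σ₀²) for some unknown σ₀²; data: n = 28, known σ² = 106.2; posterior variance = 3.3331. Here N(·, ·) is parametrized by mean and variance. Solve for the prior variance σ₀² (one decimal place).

For the Normal–Normal model with known σ², precisions add: τ_n = τ₀ + n/σ².
So 1/σ₀² = 1/3.3331 − 28/106.2 = 0.300021 − 0.263653 = 0.036368.
Hence σ₀² = 1/0.036368 ≈ 27.5.

σ₀² = 27.5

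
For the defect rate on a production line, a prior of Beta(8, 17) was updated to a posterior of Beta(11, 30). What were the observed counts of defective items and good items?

Beta is conjugate to the binomial likelihood: posterior = Beta(α+s, β+f).
So s = 11 − 8 = 3 and f = 30 − 17 = 13.

3 defective items and 13 good items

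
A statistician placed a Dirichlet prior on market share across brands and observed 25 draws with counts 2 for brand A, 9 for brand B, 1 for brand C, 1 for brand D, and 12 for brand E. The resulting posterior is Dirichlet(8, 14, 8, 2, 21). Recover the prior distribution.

For a Dirichlet(α) prior with multinomial counts c, the posterior is Dirichlet(α + c) componentwise.
Subtract each count from the matching posterior parameter: 8−2=6, 14−9=5, 8−1=7, 2−1=1, 21−12=9.

Dirichlet(6, 5, 7, 1, 9)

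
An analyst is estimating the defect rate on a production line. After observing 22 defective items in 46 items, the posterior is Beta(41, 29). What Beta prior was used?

Beta(19, 5)

Beta is conjugate to the binomial likelihood: posterior = Beta(α+s, β+f).
Subtract the data counts: 41−22=19, 29−24=5.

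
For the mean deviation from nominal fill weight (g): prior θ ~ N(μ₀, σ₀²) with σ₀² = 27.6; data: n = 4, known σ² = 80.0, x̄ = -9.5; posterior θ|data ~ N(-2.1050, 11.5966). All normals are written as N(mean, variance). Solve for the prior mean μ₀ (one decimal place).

The posterior mean is a precision-weighted average: μ_n = (τ₀μ₀ + τ_data·x̄)/(τ₀+τ_data), with τ₀=1/σ₀² and τ_data=n/σ².
Here τ₀ = 1/27.6 = 0.036232 and τ_data = 4/80.0 = 0.050000, so τ_n = 0.086232.
Rearranging for μ₀: μ₀ = (μ_n·τ_n − τ_data·x̄)/τ₀ = (-2.1050·0.086232 − 0.050000·-9.5) / 0.036232 = 0.293482/0.036232 ≈ 8.1.

μ₀ = 8.1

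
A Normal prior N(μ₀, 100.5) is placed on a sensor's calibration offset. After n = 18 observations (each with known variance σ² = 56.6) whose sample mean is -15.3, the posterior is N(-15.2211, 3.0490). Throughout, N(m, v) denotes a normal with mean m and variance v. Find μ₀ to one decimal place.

The posterior mean is a precision-weighted average: μ_n = (τ₀μ₀ + τ_data·x̄)/(τ₀+τ_data), with τ₀=1/σ₀² and τ_data=n/σ².
Here τ₀ = 1/100.5 = 0.009950 and τ_data = 18/56.6 = 0.318021, so τ_n = 0.327971.
Rearranging for μ₀: μ₀ = (μ_n·τ_n − τ_data·x̄)/τ₀ = (-15.2211·0.327971 − 0.318021·-15.3) / 0.009950 = -0.126358/0.009950 ≈ -12.7.

μ₀ = -12.7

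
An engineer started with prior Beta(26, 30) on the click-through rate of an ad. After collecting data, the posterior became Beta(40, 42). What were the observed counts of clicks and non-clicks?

14 clicks and 12 non-clicks

Beta is conjugate to the binomial likelihood: posterior = Beta(α+s, β+f).
So s = 40 − 26 = 14 and f = 42 − 30 = 12.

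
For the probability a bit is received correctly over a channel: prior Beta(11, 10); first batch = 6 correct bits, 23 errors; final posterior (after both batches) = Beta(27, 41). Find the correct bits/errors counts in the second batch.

10 correct bits and 8 errors

Sequential conjugate updates are equivalent to a single update on the pooled data, so total successes = posterior α − prior α and total failures = posterior β − prior β.
Total across both batches: 27−11=16 correct bits, 41−10=31 errors.
Subtract the first batch: 16−6=10 correct bits and 31−23=8 errors.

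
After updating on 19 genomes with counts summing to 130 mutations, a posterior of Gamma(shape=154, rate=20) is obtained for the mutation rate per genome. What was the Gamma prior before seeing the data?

A Gamma(α, β) prior (rate parametrization) on a Poisson rate with n observations summing to S gives posterior Gamma(α+S, β+n).
So α = 154 − 130 = 24 and β = 20 − 19 = 1.

Gamma(shape=24, rate=1)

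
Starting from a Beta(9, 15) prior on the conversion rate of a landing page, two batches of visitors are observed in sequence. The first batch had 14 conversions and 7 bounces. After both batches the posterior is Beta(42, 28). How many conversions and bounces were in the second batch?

Because Beta–binomial updating is additive in the counts, the combined data contributed (α_post−α_prior, β_post−β_prior) successes and failures.
Total across both batches: 42−9=33 conversions, 28−15=13 bounces.
Subtract the first batch: 33−14=19 conversions and 13−7=6 bounces.

19 conversions and 6 bounces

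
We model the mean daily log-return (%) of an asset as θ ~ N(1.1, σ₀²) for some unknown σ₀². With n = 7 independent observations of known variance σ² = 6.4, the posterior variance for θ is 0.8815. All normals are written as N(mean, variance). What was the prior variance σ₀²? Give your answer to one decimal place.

σ₀² = 24.6

Posterior precision equals prior precision plus data precision: 1/σ_n² = 1/σ₀² + n/σ².
So 1/σ₀² = 1/0.8815 − 7/6.4 = 1.134430 − 1.093750 = 0.040680.
Hence σ₀² = 1/0.040680 ≈ 24.6.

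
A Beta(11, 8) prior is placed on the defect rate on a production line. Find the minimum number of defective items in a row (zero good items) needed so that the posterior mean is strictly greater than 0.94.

After k defective items and 0 good items the posterior is Beta(11+k, 8), with mean (11+k)/(11+8+k).
Set (11+k)/(19+k) > 0.94 and solve: k > (0.94·19 − 11)/(1 − 0.94) = 114.333.
The smallest integer exceeding 114.333 is 115.

k = 115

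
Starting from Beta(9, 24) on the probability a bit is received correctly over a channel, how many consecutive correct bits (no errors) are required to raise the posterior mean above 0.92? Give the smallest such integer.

k = 268

After k correct bits and 0 errors the posterior is Beta(9+k, 24), with mean (9+k)/(9+24+k).
Set (9+k)/(33+k) > 0.92 and solve: k > (0.92·33 − 9)/(1 − 0.92) = 267.000.
The smallest integer exceeding 267.000 is 268, and checking k=268: (277)/(301) = 0.9203 > 0.92.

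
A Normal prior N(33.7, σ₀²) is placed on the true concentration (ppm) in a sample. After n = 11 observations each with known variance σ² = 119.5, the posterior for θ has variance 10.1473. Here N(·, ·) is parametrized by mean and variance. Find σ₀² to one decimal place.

σ₀² = 153.9

Posterior precision equals prior precision plus data precision: 1/σ_n² = 1/σ₀² + n/σ².
So 1/σ₀² = 1/10.1473 − 11/119.5 = 0.098548 − 0.092050 = 0.006498.
Hence σ₀² = 1/0.006498 ≈ 153.9.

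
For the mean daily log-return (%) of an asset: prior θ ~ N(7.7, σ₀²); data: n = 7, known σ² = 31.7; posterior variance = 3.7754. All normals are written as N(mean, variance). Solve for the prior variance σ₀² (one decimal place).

For the Normal–Normal model with known σ², precisions add: τ_n = τ₀ + n/σ².
So 1/σ₀² = 1/3.7754 − 7/31.7 = 0.264873 − 0.220820 = 0.044053.
Hence σ₀² = 1/0.044053 ≈ 22.7.

σ₀² = 22.7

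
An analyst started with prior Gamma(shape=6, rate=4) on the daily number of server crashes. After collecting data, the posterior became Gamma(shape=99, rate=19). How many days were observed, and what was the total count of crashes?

Gamma–Poisson conjugacy: posterior shape = α + Σxᵢ, posterior rate = β + n.
Matching: Σxᵢ = 99 − 6 = 93 and n = 19 − 4 = 15.

n = 15 days with total 93 crashes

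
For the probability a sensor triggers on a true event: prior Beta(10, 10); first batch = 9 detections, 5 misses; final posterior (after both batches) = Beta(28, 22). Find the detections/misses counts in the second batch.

Because Beta–binomial updating is additive in the counts, the combined data contributed (α_post−α_prior, β_post−β_prior) successes and failures.
Total across both batches: 28−10=18 detections, 22−10=12 misses.
Subtract the first batch: 18−9=9 detections and 12−5=7 misses.

9 detections and 7 misses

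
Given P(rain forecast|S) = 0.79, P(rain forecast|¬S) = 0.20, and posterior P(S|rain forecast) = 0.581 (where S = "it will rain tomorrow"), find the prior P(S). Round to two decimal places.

In odds form, posterior odds = prior odds × likelihood ratio, so prior odds = posterior odds ÷ LR.
Posterior odds = 0.581/(1−0.581) = 1.3866. LR = 0.79/0.20 = 3.9500.
Prior odds = 1.3866/3.9500 = 0.3510, so P(S) = 0.3510/(1+0.3510) ≈ 0.26.

P(S) = 0.26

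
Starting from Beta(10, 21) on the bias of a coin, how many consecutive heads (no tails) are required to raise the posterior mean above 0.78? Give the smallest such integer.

After k heads and 0 tails the posterior is Beta(10+k, 21), with mean (10+k)/(10+21+k).
Set (10+k)/(31+k) > 0.78 and solve: k > (0.78·31 − 10)/(1 − 0.78) = 64.455.
The smallest integer exceeding 64.455 is 65.

k = 65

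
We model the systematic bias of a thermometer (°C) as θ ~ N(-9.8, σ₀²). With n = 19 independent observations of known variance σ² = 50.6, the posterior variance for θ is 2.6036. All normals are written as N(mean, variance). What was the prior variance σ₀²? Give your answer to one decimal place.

For the Normal–Normal model with known σ², precisions add: τ_n = τ₀ + n/σ².
So 1/σ₀² = 1/2.6036 − 19/50.6 = 0.384084 − 0.375494 = 0.008590.
Hence σ₀² = 1/0.008590 ≈ 116.4.

σ₀² = 116.4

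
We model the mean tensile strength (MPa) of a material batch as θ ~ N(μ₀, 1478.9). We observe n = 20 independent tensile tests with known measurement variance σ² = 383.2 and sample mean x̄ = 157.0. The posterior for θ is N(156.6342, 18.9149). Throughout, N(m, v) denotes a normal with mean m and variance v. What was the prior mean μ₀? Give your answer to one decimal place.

μ₀ = 128.4

With known observation variance, the Normal–Normal posterior has precision τ_n = τ₀ + n/σ² and mean μ_n = (τ₀μ₀ + (n/σ²)x̄)/τ_n.
Here τ₀ = 1/1478.9 = 0.000676 and τ_data = 20/383.2 = 0.052192, so τ_n = 0.052868.
Rearranging for μ₀: μ₀ = (μ_n·τ_n − τ_data·x̄)/τ₀ = (156.6342·0.052868 − 0.052192·157.0) / 0.000676 = 0.086793/0.000676 ≈ 128.4.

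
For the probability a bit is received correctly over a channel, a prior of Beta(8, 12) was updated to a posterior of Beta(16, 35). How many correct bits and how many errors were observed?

Beta is conjugate to the binomial likelihood: posterior = Beta(a+s, b+f).
Match parameters: s=16−8=8, f=35−12=23.

8 correct bits and 23 errors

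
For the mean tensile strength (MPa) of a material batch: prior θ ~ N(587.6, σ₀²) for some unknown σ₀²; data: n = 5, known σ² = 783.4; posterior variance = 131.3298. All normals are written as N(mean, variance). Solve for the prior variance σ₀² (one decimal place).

Posterior precision equals prior precision plus data precision: 1/σ_n² = 1/σ₀² + n/σ².
So 1/σ₀² = 1/131.3298 − 5/783.4 = 0.007614 − 0.006382 = 0.001232.
Hence σ₀² = 1/0.001232 ≈ 811.7.

σ₀² = 811.7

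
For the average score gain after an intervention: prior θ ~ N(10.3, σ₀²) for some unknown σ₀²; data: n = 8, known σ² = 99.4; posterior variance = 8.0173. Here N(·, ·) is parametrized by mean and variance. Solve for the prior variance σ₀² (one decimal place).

Posterior precision equals prior precision plus data precision: 1/σ_n² = 1/σ₀² + n/σ².
So 1/σ₀² = 1/8.0173 − 8/99.4 = 0.124730 − 0.080483 = 0.044247.
Hence σ₀² = 1/0.044247 ≈ 22.6.

σ₀² = 22.6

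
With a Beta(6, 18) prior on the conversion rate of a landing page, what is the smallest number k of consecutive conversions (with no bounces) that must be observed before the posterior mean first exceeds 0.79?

After k conversions and 0 bounces the posterior is Beta(6+k, 18), with mean (6+k)/(6+18+k).
Set (6+k)/(24+k) > 0.79 and solve: k > (0.79·24 − 6)/(1 − 0.79) = 61.714.
The smallest integer exceeding 61.714 is 62, and checking k=62: (68)/(86) = 0.7907 > 0.79.

k = 62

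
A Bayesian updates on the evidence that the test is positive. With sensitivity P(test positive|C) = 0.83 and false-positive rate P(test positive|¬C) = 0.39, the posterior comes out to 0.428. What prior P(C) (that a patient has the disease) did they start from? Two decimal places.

Bayes' rule in odds form gives O(C|E) = O(C)·[P(E|C)/P(E|¬C)], hence O(C) = O(C|E)/LR.
Posterior odds = 0.428/(1−0.428) = 0.7483. LR = 0.83/0.39 = 2.1282.
Prior odds = 0.7483/2.1282 = 0.3516, so P(C) = 0.3516/(1+0.3516) ≈ 0.26.

P(C) = 0.26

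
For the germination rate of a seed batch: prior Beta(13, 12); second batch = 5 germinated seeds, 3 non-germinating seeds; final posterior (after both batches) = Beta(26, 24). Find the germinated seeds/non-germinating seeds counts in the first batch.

Because Beta–binomial updating is additive in the counts, the combined data contributed (α_post−α_prior, β_post−β_prior) successes and failures.
Total across both batches: 26−13=13 germinated seeds, 24−12=12 non-germinating seeds.
Subtract the second batch: 13−5=8 germinated seeds and 12−3=9 non-germinating seeds.

8 germinated seeds and 9 non-germinating seeds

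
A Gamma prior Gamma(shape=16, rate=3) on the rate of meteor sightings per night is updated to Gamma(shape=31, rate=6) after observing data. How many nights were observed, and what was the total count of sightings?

Gamma–Poisson conjugacy: posterior shape = α + Σxᵢ, posterior rate = β + n.
Matching: Σxᵢ = 31 − 16 = 15 and n = 6 − 3 = 3.

n = 3 nights with total 15 sightings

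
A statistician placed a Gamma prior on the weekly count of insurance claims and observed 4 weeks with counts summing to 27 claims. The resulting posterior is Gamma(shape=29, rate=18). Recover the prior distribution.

Gamma(shape=2, rate=14)

Gamma–Poisson conjugacy: posterior shape = α + Σxᵢ, posterior rate = β + n.
So α = 29 − 27 = 2 and β = 18 − 4 = 14.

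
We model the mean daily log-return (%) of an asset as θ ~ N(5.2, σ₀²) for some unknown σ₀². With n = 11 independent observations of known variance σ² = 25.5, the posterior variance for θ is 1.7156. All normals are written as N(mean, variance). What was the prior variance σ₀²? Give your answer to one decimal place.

For the Normal–Normal model with known σ², precisions add: τ_n = τ₀ + n/σ².
So 1/σ₀² = 1/1.7156 − 11/25.5 = 0.582886 − 0.431373 = 0.151513.
Hence σ₀² = 1/0.151513 ≈ 6.6.

σ₀² = 6.6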